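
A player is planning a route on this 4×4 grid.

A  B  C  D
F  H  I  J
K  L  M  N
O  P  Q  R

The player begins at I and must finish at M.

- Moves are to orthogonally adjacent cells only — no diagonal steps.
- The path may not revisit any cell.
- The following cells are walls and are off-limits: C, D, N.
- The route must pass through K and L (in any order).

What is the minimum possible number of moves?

Any route passes through K and L in some order between I and M. Summing Manhattan distances along each leg and taking the cheapest ordering (I → L → K → M) gives a lower bound of 2 + 1 + 2 = 5 moves.
A route of 5 moves achieves this: I → H → F → K → L → M.
Since 5 matches the lower bound, it is optimal.

5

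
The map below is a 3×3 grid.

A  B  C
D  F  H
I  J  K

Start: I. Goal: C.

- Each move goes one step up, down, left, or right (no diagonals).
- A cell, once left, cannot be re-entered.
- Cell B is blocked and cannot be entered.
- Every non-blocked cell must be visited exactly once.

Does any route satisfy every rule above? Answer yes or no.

Cell A has only one open neighbour but is neither the start nor the goal, so a Hamiltonian route would have to both enter and leave it through the same neighbour — impossible without revisiting.

no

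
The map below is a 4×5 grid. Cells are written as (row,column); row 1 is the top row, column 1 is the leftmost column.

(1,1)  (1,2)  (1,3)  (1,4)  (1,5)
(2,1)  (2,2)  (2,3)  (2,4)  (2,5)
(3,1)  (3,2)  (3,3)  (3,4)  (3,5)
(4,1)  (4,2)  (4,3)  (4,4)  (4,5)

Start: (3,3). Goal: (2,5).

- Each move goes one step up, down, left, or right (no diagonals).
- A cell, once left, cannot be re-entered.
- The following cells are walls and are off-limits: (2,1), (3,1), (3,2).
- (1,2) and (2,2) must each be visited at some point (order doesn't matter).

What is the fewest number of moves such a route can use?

7

Any route passes through (1,2) and (2,2) in some order between (3,3) and (2,5). Summing Manhattan distances along each leg and taking the cheapest ordering ((3,3) → (2,2) → (1,2) → (2,5)) gives a lower bound of 2 + 1 + 4 = 7 moves.
A route of 7 moves achieves this: (3,3) → (2,3) → (2,2) → (1,2) → (1,3) → (1,4) → (2,4) → (2,5).
Since 7 matches the lower bound, it is optimal.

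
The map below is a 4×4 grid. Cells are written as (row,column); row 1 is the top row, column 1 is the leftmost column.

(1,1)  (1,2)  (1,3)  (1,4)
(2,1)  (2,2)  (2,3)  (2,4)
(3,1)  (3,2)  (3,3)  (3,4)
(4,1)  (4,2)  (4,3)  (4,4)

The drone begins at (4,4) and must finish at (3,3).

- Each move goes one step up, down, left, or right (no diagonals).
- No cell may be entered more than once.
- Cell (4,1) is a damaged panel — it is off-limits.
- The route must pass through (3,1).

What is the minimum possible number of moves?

8

Any route passes through (3,1) somewhere between (4,4) and (3,3). Summing Manhattan distances along the two legs ((4,4) → (3,1) → (3,3)) gives a lower bound of 4 + 2 = 6 moves.
The shortest route satisfying every rule uses 8 moves: (4,4) → (3,4) → (2,4) → (2,3) → (2,2) → (2,1) → (3,1) → (3,2) → (3,3).
The bound of 6 isn't tight here; checking systematically, no route of length 6 through 7 satisfies every constraint, so 8 is the minimum.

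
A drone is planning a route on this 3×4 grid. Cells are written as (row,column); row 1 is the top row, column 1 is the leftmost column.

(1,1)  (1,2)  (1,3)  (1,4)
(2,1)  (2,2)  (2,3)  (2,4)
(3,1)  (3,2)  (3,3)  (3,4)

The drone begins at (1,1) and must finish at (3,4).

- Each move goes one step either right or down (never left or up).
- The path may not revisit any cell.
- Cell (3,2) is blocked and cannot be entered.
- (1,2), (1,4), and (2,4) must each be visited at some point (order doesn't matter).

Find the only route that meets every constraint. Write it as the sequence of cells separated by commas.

(1,1), (1,2), (1,3), (1,4), (2,4), (3,4)

Moves only go right or down, so the column and row indices never decrease.
Route from (1,1): right 3 to (1,4), down 2 to (3,4) — 5 moves in all.
Check: all required cells visited.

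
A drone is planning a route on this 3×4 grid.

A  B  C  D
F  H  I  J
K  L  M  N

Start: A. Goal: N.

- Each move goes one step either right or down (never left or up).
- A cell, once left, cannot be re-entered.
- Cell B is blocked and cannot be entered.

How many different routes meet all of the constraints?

A right/down-only route from A to N makes exactly 2 down-moves and 3 right-moves in some order.
With no other constraints that would be C(5,2) = 10 routes.
Subtract routes through each blocked cell (inclusion–exclusion for overlaps): − through B: 6 → 4.
That gives 4 routes.

4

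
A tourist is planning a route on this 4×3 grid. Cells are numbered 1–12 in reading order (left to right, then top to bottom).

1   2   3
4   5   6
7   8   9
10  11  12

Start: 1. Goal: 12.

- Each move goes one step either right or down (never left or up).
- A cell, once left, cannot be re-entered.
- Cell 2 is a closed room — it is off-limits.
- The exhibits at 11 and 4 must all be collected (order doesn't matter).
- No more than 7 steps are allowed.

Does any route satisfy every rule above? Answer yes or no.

yes

One route that works: 1 → 4 → 7 → 10 → 11 → 12.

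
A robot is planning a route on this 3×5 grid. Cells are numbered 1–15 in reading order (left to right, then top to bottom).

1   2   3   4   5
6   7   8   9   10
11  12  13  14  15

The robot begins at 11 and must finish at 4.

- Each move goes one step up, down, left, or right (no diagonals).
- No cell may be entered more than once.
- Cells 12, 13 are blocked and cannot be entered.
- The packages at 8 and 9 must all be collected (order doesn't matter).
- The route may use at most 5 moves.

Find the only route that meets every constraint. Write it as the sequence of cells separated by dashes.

11 - 6 - 7 - 8 - 9 - 4

Any route must reach 8 and 9 and still end at 4 within 5 moves, so the order of the required stops is forced.
Route from 11: up to 6, 3× right (reaching 9), up to 4 — 5 moves in all.
Check: all required cells visited; 5 ≤ 5 moves.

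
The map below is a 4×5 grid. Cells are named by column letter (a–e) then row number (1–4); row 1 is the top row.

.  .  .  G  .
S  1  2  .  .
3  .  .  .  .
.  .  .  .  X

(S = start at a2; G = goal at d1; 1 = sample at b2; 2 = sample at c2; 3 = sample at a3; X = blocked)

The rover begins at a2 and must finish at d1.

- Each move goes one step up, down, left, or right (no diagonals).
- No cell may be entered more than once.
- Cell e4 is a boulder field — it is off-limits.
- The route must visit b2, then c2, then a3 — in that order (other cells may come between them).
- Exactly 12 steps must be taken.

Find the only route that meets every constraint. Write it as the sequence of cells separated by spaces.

The waypoints must appear in the order b2, c2, a3, with no cell reused.
Route from a2: right 2 to c2, down 1 to c3, left 2 to a3, down 1 to a4, right 3 to d4, up 3 to d1 — 12 moves in all.
Check: order respected (1 at step 1, 2 at step 2, 3 at step 5); 12 moves as required.

a2 b2 c2 c3 b3 a3 a4 b4 c4 d4 d3 d2 d1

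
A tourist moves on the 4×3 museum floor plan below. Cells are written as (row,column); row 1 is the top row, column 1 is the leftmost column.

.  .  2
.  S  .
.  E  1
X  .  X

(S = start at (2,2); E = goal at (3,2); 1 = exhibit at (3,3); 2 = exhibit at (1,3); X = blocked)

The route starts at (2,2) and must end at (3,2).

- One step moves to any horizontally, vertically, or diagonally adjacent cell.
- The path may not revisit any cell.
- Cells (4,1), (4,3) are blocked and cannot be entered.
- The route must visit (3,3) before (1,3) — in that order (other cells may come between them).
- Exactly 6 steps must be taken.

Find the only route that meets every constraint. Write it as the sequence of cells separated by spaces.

(2,2) (3,3) (2,3) (1,3) (1,2) (2,1) (3,2)

The waypoints must appear in the order (3,3), (1,3), with no cell reused.
Route from (2,2): down-right to (3,3), 2× up (reaching (1,3)), left to (1,2), down-left to (2,1), down-right to (3,2) — 6 moves in all.
Check: order respected (1 at step 1, 2 at step 3); 6 moves as required.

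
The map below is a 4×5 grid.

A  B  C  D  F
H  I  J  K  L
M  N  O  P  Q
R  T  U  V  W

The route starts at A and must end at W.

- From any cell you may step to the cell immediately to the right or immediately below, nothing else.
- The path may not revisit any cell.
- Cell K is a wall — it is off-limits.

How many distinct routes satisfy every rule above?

23

A right/down-only route from A to W makes exactly 3 down-moves and 4 right-moves in some order.
With no other constraints that would be C(7,3) = 35 routes.
Subtract routes through each blocked cell (inclusion–exclusion for overlaps): − through K: 12 → 23.
That gives 23 routes.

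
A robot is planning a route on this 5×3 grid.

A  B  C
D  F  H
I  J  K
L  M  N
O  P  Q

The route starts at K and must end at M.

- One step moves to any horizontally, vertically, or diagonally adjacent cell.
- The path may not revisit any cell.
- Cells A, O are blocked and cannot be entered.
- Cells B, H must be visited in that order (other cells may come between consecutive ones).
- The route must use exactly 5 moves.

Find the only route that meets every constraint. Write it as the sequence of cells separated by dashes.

K - F - B - H - J - M

The waypoints must appear in the order B, H, with no cell reused.
Route from K: up-left to F, up to B, down-right to H, down-left to J, down to M — 5 moves in all.
Check: order respected (B at step 2, H at step 3); 5 moves as required.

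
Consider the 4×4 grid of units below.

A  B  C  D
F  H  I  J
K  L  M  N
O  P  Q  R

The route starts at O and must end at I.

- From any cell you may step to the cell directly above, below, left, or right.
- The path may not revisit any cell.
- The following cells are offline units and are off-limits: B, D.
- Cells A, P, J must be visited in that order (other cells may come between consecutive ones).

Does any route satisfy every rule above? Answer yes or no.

no

A must be visited but has only one open neighbour (F), and it is neither the start nor the goal — the route would have to enter and leave through F, re-entering it.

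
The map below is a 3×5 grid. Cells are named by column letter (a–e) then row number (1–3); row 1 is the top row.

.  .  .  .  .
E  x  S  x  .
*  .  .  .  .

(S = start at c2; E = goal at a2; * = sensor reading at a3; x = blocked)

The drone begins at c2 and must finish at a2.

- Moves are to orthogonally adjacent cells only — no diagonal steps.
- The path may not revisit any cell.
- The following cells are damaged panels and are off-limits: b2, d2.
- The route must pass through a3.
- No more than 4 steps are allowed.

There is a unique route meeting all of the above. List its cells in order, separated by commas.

The budget equals the shortest possible length, so every move has to be on a shortest route through the required cells.
Route from c2: down 1 to c3, left 2 to a3, up 1 to a2 — 4 moves in all.
Check: all required cells visited; 4 ≤ 4 moves.

c2, c3, b3, a3, a2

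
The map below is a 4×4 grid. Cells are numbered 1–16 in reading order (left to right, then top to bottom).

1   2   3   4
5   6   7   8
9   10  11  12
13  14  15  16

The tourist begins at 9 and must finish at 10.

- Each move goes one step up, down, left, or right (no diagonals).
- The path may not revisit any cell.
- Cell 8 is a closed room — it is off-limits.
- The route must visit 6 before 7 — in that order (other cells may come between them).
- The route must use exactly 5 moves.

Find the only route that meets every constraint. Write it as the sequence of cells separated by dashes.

The waypoints must appear in the order 6, 7, with no cell reused.
Route from 9: up 1 to 5, right 2 to 7, down 1 to 11, left 1 to 10 — 5 moves in all.
Check: order respected (6 at step 2, 7 at step 3); 5 moves as required.

9 - 5 - 6 - 7 - 11 - 10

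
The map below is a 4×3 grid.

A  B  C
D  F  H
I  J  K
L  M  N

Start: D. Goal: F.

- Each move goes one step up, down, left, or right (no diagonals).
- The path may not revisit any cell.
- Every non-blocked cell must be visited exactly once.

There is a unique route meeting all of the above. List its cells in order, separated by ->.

D -> A -> B -> C -> H -> K -> N -> M -> L -> I -> J -> F

Need to visit all 12 open cells exactly once, starting at D and ending at F.
Cell A has only two open neighbours (D and B), so the path must pass straight through it: one of those is the cell it's entered from and the other is where it exits.
Route from D: up to A, 2× right (reaching C), 3× down (reaching N), 2× left (reaching L), up to I, right to J, up to F — 11 moves in all.
Check: all 12 open cells covered.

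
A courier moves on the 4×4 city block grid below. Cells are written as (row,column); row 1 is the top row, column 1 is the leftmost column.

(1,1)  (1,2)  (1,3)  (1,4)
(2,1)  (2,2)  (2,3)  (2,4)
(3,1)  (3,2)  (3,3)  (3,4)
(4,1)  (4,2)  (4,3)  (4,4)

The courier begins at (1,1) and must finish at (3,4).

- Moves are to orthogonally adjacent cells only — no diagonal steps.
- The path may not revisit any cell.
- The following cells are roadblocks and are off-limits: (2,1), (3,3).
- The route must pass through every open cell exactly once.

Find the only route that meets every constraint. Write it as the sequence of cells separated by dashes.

(1,1) - (1,2) - (1,3) - (1,4) - (2,4) - (2,3) - (2,2) - (3,2) - (3,1) - (4,1) - (4,2) - (4,3) - (4,4) - (3,4)

Need to visit all 14 open cells exactly once, starting at (1,1) and ending at (3,4).
Cell (1,4) has only two open neighbours ((2,4) and (1,3)), so the path must pass straight through it: one of those is the cell it's entered from and the other is where it exits.
Route from (1,1): right 3 to (1,4), down 1 to (2,4), left 2 to (2,2), down 1 to (3,2), left 1 to (3,1), down 1 to (4,1), right 3 to (4,4), up 1 to (3,4) — 13 moves in all.
Check: all 14 open cells covered.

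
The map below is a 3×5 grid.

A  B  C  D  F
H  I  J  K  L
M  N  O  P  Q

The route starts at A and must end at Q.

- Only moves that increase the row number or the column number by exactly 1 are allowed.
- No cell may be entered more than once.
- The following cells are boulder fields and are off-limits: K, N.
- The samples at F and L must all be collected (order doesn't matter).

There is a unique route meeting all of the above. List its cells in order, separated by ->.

A -> B -> C -> D -> F -> L -> Q

Moves only go right or down, so the column and row indices never decrease.
Route from A: right 4 to F, down 2 to Q — 6 moves in all.
Check: all required cells visited.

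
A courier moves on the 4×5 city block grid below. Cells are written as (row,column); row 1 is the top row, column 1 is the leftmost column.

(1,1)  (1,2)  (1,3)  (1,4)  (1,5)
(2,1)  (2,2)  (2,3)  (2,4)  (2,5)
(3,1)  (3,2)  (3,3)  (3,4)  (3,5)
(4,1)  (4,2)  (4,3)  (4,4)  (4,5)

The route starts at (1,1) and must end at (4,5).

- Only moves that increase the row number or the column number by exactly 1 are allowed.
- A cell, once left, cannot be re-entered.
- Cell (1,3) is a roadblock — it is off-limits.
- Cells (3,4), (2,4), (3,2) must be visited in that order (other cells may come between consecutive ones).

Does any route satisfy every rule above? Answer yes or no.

no

(2,4) lies above (3,4), so going from (3,4) to (2,4) would need an upward move — but moves only go right/down, so (3,4) cannot be visited before (2,4).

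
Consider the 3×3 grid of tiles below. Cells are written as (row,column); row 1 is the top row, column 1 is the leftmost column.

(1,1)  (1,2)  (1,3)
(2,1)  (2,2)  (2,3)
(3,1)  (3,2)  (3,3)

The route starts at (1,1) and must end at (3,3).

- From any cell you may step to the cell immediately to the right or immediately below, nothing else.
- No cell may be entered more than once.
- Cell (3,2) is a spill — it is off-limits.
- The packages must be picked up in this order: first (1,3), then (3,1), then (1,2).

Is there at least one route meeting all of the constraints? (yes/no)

(3,1) lies to the left of (1,3), so going from (1,3) to (3,1) would need a leftward move — but moves only go right/down, so (1,3) cannot be visited before (3,1).

no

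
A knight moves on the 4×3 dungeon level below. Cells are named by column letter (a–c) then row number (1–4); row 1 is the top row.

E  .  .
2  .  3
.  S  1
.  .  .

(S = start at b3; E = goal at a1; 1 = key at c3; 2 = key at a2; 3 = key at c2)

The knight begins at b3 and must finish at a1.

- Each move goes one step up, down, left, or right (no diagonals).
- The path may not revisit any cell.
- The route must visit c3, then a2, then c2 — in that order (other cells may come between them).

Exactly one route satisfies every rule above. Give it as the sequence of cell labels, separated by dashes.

b3 - c3 - c4 - b4 - a4 - a3 - a2 - b2 - c2 - c1 - b1 - a1

The waypoints must appear in the order c3, a2, c2, with no cell reused.
Route from b3: right 1 to c3, down 1 to c4, left 2 to a4, up 2 to a2, right 2 to c2, up 1 to c1, left 2 to a1 — 11 moves in all.
Check: order respected (1 at step 1, 2 at step 6, 3 at step 8).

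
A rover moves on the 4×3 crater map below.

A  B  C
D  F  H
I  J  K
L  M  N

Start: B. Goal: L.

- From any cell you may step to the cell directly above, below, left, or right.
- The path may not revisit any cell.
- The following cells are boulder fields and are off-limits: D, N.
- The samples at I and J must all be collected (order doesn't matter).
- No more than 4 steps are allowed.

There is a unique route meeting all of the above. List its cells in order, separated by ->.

The budget equals the shortest possible length, so every move has to be on a shortest route through the required cells.
Route from B: 2× down (reaching J), left to I, down to L — 4 moves in all.
Check: all required cells visited; 4 ≤ 4 moves.

B -> F -> J -> I -> L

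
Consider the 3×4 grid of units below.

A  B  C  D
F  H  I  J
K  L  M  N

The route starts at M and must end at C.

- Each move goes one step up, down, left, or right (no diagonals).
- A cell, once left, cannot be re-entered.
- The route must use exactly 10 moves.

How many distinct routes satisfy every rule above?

Need simple routes of exactly 10 moves from M to C (Manhattan distance 2, so 4 moves are spent on a detour and 4 undoing it).
Enumerating: M L K F A B H I J D C | M N J I H L K F A B C.
That gives 2 routes.

2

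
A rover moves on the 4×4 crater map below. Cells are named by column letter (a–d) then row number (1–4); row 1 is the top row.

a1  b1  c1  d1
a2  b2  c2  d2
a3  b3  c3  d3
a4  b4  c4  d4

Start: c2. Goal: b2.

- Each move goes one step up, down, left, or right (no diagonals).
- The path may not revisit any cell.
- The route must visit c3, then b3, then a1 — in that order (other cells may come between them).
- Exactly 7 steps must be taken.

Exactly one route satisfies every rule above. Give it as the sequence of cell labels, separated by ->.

The waypoints must appear in the order c3, b3, a1, with no cell reused.
Route from c2: down 1 to c3, left 2 to a3, up 2 to a1, right 1 to b1, down 1 to b2 — 7 moves in all.
Check: order respected (c3 at step 1, b3 at step 2, a1 at step 5); 7 moves as required.

c2 -> c3 -> b3 -> a3 -> a2 -> a1 -> b1 -> b2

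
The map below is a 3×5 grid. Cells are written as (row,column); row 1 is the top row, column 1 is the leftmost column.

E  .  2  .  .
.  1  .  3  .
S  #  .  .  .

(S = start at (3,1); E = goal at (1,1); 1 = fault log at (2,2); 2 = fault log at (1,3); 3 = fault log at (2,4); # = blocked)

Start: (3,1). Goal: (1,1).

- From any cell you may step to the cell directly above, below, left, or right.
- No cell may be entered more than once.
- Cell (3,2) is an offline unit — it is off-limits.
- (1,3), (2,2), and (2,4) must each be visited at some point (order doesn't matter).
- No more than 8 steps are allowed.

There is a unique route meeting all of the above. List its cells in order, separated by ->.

(3,1) -> (2,1) -> (2,2) -> (2,3) -> (2,4) -> (1,4) -> (1,3) -> (1,2) -> (1,1)

The budget equals the shortest possible length, so every move has to be on a shortest route through the required cells.
Route from (3,1): up to (2,1), 3× right (reaching (2,4)), up to (1,4), 3× left (reaching (1,1)) — 8 moves in all.
Check: all required cells visited; 8 ≤ 8 moves.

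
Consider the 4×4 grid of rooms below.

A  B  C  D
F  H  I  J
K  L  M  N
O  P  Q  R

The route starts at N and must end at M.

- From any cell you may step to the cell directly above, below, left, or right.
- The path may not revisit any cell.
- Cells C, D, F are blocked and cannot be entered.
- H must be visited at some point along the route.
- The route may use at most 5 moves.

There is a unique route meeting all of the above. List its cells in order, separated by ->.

N -> J -> I -> H -> L -> M

The 5-move cap with required stops at H leaves no slack for detours.
Route from N: up to J, 2× left (reaching H), down to L, right to M — 5 moves in all.
Check: all required cells visited; 5 ≤ 5 moves.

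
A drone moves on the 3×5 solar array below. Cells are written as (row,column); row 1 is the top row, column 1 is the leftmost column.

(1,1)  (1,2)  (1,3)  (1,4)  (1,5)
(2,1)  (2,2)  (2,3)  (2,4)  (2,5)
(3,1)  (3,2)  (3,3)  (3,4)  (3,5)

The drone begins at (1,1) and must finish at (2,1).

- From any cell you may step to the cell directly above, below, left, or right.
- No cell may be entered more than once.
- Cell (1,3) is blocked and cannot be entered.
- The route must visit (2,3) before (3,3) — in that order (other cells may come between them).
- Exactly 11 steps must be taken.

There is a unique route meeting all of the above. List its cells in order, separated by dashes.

(1,1) - (1,2) - (2,2) - (2,3) - (2,4) - (2,5) - (3,5) - (3,4) - (3,3) - (3,2) - (3,1) - (2,1)

The waypoints must appear in the order (2,3), (3,3), with no cell reused.
Route from (1,1): right 1 to (1,2), down 1 to (2,2), right 3 to (2,5), down 1 to (3,5), left 4 to (3,1), up 1 to (2,1) — 11 moves in all.
Check: order respected ((2,3) at step 3, (3,3) at step 8); 11 moves as required.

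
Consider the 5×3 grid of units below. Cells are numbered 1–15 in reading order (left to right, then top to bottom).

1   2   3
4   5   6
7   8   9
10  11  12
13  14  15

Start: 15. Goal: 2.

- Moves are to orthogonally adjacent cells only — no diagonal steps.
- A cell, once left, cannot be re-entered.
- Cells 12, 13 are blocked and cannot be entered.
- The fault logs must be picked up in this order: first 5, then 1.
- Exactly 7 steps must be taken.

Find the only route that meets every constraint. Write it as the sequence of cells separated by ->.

15 -> 14 -> 11 -> 8 -> 5 -> 4 -> 1 -> 2

The waypoints must appear in the order 5, 1, with no cell reused.
Route from 15: left to 14, 3× up (reaching 5), left to 4, up to 1, right to 2 — 7 moves in all.
Check: order respected (5 at step 4, 1 at step 6); 7 moves as required.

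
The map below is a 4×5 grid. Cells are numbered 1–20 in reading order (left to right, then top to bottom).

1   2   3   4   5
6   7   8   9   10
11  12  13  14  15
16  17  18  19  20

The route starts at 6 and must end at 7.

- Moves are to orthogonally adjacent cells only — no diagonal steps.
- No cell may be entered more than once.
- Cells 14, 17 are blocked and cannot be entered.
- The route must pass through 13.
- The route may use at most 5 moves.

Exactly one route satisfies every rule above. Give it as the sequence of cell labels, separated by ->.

6 -> 11 -> 12 -> 13 -> 8 -> 7

The 5-move cap with required stops at 13 leaves no slack for detours.
Route from 6: down to 11, 2× right (reaching 13), up to 8, left to 7 — 5 moves in all.
Check: all required cells visited; 5 ≤ 5 moves.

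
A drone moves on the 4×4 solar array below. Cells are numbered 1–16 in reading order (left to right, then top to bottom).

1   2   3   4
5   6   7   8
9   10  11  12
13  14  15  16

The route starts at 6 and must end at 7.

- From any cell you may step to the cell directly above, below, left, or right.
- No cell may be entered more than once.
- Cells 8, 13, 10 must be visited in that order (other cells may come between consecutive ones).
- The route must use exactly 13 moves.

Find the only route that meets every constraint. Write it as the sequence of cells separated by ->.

6 -> 2 -> 3 -> 4 -> 8 -> 12 -> 16 -> 15 -> 14 -> 13 -> 9 -> 10 -> 11 -> 7

The waypoints must appear in the order 8, 13, 10, with no cell reused.
Route from 6: up 1 to 2, right 2 to 4, down 3 to 16, left 3 to 13, up 1 to 9, right 2 to 11, up 1 to 7 — 13 moves in all.
Check: order respected (8 at step 4, 13 at step 9, 10 at step 11); 13 moves as required.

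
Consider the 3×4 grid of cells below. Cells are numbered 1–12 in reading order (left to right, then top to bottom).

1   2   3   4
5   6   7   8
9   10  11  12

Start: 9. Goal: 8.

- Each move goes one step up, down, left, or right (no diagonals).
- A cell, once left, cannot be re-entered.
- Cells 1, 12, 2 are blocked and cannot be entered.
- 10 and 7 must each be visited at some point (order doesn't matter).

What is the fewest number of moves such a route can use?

4

Any route passes through 10 and 7 in some order between 9 and 8. Summing Manhattan distances along each leg and taking the cheapest ordering (9 → 10 → 7 → 8) gives a lower bound of 1 + 2 + 1 = 4 moves.
A route of 4 moves achieves this: 9 → 10 → 6 → 7 → 8.
Since 4 matches the lower bound, it is optimal.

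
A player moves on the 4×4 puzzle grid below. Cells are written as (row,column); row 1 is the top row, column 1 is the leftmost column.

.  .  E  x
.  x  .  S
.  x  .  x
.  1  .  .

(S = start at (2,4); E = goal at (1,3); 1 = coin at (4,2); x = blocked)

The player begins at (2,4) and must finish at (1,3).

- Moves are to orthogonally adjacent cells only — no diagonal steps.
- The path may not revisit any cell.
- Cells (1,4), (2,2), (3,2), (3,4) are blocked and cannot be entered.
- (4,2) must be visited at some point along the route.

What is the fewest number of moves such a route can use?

10

Any route passes through (4,2) somewhere between (2,4) and (1,3). Summing Manhattan distances along the two legs ((2,4) → (4,2) → (1,3)) gives a lower bound of 4 + 4 = 8 moves.
The shortest route satisfying every rule uses 10 moves: (2,4) → (2,3) → (3,3) → (4,3) → (4,2) → (4,1) → (3,1) → (2,1) → (1,1) → (1,2) → (1,3).
The bound of 8 isn't tight here; checking systematically, no route of length 8 through 9 satisfies every constraint, so 10 is the minimum.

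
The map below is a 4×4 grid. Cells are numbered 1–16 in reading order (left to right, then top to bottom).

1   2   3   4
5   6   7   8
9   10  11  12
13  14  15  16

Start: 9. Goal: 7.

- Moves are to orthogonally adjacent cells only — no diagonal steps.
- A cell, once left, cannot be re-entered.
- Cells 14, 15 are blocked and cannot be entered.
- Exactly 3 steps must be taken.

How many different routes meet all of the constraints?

3

Need simple routes of exactly 3 moves from 9 to 7 (Manhattan distance 3, so 0 moves are spent on a detour and 0 undoing it).
Enumerating: 9 5 6 7 | 9 10 6 7 | 9 10 11 7.
That gives 3 routes.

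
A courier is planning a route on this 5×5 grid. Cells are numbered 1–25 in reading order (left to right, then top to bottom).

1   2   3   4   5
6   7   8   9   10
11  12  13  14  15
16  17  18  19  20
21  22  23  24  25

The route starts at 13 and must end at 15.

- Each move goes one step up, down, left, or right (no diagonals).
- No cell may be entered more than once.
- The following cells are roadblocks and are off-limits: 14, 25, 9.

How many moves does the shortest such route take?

4

The Manhattan distance from 13 to 15 is |3−3| + |3−5| = 2, so at least 2 moves are needed.
That bound ignores the blocked cells. Measuring each leg by the fewest moves that actually steer around them (13→15: 4) raises the lower bound to 4.
A route of 4 moves exists: 13 → 18 → 19 → 20 → 15.
Since 4 matches that lower bound, it is optimal.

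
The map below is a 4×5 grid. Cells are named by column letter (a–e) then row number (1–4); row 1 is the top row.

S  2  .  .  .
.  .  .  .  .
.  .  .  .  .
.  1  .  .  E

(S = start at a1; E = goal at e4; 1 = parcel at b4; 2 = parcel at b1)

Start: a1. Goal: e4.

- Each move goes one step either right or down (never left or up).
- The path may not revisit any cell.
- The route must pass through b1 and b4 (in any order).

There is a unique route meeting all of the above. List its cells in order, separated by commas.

a1, b1, b2, b3, b4, c4, d4, e4

Moves only go right or down, so the column and row indices never decrease.
Route from a1: right to b1, 3× down (reaching b4), 3× right (reaching e4) — 7 moves in all.
Check: all required cells visited.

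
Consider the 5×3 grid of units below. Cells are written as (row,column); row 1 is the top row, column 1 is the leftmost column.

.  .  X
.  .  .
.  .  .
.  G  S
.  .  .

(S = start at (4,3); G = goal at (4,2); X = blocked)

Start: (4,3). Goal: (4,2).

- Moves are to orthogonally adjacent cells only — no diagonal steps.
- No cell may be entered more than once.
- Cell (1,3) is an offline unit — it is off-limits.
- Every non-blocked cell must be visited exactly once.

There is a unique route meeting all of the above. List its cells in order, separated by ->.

Need to visit all 14 open cells exactly once, starting at (4,3) and ending at (4,2).
Route from (4,3): down to (5,3), 2× left (reaching (5,1)), 4× up (reaching (1,1)), right to (1,2), down to (2,2), right to (2,3), down to (3,3), left to (3,2), down to (4,2) — 13 moves in all.
Check: all 14 open cells covered.

(4,3) -> (5,3) -> (5,2) -> (5,1) -> (4,1) -> (3,1) -> (2,1) -> (1,1) -> (1,2) -> (2,2) -> (2,3) -> (3,3) -> (3,2) -> (4,2)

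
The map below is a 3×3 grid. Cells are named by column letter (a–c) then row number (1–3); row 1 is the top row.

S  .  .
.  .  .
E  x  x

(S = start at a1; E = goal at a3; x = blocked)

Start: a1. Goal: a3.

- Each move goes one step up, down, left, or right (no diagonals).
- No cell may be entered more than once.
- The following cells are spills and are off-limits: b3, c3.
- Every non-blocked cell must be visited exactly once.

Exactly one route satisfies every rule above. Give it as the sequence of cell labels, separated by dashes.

a1 - b1 - c1 - c2 - b2 - a2 - a3

Need to visit all 7 open cells exactly once, starting at a1 and ending at a3.
Cell c2 has only two open neighbours (c1 and b2), so the path must pass straight through it: one of those is the cell it's entered from and the other is where it exits.
Route from a1: 2× right (reaching c1), down to c2, 2× left (reaching a2), down to a3 — 6 moves in all.
Check: all 7 open cells covered.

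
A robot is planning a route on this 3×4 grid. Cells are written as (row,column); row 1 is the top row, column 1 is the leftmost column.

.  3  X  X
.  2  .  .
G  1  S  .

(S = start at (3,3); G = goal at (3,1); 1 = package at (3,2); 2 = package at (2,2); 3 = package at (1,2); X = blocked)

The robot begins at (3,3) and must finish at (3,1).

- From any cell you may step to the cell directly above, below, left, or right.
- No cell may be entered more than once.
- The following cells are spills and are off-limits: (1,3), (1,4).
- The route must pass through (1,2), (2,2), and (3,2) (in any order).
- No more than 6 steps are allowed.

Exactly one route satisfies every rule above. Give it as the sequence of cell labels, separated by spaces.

The 6-move cap with required stops at (1,2), (2,2), (3,2) leaves no slack for detours.
Route from (3,3): left 1 to (3,2), up 2 to (1,2), left 1 to (1,1), down 2 to (3,1) — 6 moves in all.
Check: all required cells visited; 6 ≤ 6 moves.

(3,3) (3,2) (2,2) (1,2) (1,1) (2,1) (3,1)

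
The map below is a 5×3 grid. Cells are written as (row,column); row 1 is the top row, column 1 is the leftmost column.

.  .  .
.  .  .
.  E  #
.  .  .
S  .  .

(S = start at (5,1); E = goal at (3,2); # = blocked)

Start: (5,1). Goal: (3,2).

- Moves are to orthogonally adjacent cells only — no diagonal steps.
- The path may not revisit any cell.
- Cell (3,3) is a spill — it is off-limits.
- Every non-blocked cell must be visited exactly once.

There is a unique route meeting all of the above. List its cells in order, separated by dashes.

(5,1) - (5,2) - (5,3) - (4,3) - (4,2) - (4,1) - (3,1) - (2,1) - (1,1) - (1,2) - (1,3) - (2,3) - (2,2) - (3,2)

Need to visit all 14 open cells exactly once, starting at (5,1) and ending at (3,2).
Cell (2,3) has only two open neighbours ((1,3) and (2,2)), so the path must pass straight through it: one of those is the cell it's entered from and the other is where it exits.
Route from (5,1): 2× right (reaching (5,3)), up to (4,3), 2× left (reaching (4,1)), 3× up (reaching (1,1)), 2× right (reaching (1,3)), down to (2,3), left to (2,2), down to (3,2) — 13 moves in all.
Check: all 14 open cells covered.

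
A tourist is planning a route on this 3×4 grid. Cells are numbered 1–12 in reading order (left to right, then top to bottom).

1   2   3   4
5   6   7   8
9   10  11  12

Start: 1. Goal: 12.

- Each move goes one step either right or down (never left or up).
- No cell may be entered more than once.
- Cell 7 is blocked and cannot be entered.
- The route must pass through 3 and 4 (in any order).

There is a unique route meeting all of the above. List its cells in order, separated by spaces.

Moves only go right or down, so the column and row indices never decrease.
Route from 1: 3× right (reaching 4), 2× down (reaching 12) — 5 moves in all.
Check: all required cells visited.

1 2 3 4 8 12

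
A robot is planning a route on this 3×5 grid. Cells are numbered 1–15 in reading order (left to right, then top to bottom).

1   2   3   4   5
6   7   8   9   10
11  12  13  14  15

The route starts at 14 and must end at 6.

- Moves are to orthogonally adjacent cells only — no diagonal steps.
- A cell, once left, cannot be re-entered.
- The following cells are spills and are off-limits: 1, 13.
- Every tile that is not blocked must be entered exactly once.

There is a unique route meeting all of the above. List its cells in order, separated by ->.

14 -> 15 -> 10 -> 5 -> 4 -> 9 -> 8 -> 3 -> 2 -> 7 -> 12 -> 11 -> 6

Need to visit all 13 open cells exactly once, starting at 14 and ending at 6.
Cell 2 has only two open neighbours (7 and 3), so the path must pass straight through it: one of those is the cell it's entered from and the other is where it exits.
Route from 14: right 1 to 15, up 2 to 5, left 1 to 4, down 1 to 9, left 1 to 8, up 1 to 3, left 1 to 2, down 2 to 12, left 1 to 11, up 1 to 6 — 12 moves in all.
Check: all 13 open cells covered.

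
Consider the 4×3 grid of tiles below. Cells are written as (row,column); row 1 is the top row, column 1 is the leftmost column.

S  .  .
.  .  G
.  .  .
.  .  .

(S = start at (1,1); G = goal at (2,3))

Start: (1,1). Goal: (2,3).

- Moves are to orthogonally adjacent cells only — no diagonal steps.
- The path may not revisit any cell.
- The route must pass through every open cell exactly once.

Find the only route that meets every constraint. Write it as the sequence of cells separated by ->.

(1,1) -> (2,1) -> (3,1) -> (4,1) -> (4,2) -> (4,3) -> (3,3) -> (3,2) -> (2,2) -> (1,2) -> (1,3) -> (2,3)

Need to visit all 12 open cells exactly once, starting at (1,1) and ending at (2,3).
Cell (4,1) has only two open neighbours ((3,1) and (4,2)), so the path must pass straight through it: one of those is the cell it's entered from and the other is where it exits.
Route from (1,1): 3× down (reaching (4,1)), 2× right (reaching (4,3)), up to (3,3), left to (3,2), 2× up (reaching (1,2)), right to (1,3), down to (2,3) — 11 moves in all.
Check: all 12 open cells covered.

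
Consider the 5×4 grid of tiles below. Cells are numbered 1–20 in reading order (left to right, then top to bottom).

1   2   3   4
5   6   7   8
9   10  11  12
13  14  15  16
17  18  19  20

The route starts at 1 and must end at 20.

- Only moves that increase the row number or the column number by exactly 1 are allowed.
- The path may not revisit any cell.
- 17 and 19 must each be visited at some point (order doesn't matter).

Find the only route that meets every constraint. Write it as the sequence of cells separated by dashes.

1 - 5 - 9 - 13 - 17 - 18 - 19 - 20

Moves only go right or down, so the column and row indices never decrease.
Route from 1: down 4 to 17, right 3 to 20 — 7 moves in all.
Check: all required cells visited.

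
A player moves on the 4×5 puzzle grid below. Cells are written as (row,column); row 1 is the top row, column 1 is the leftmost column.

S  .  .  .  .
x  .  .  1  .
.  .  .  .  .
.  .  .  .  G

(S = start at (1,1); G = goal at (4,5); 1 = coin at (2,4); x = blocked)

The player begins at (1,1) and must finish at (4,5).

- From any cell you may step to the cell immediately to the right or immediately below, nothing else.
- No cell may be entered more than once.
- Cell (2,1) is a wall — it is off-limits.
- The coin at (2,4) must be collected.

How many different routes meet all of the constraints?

A right/down-only route from (1,1) to (4,5) makes exactly 3 down-moves and 4 right-moves in some order.
With no other constraints that would be C(7,3) = 35 routes.
Split at (2,4) and multiply the segment counts (each segment already excludes blocked cells): (1,1)→(2,4): 3; (2,4)→(4,5): 3; product = 9.
That gives 9 routes.

9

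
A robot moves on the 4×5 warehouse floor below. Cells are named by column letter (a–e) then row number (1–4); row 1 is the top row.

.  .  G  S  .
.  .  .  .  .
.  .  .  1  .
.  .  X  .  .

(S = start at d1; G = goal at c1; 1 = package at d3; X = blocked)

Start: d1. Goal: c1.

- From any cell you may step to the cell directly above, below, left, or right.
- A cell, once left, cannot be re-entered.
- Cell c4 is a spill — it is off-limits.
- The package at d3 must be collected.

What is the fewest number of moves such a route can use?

5

Any route passes through d3 somewhere between d1 and c1. Summing Manhattan distances along the two legs (d1 → d3 → c1) gives a lower bound of 2 + 3 = 5 moves.
A route of 5 moves achieves this: d1 → d2 → d3 → c3 → c2 → c1.
Since 5 matches the lower bound, it is optimal.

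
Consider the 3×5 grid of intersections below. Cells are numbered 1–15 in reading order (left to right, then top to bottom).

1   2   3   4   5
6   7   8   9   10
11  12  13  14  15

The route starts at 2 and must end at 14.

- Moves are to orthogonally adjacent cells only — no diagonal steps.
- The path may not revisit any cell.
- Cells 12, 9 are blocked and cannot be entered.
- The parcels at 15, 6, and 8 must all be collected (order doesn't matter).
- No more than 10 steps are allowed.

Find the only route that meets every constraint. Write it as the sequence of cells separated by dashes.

2 - 1 - 6 - 7 - 8 - 3 - 4 - 5 - 10 - 15 - 14

The 10-move cap with required stops at 15, 6, 8 leaves no slack for detours.
Route from 2: left to 1, down to 6, 2× right (reaching 8), up to 3, 2× right (reaching 5), 2× down (reaching 15), left to 14 — 10 moves in all.
Check: all required cells visited; 10 ≤ 10 moves.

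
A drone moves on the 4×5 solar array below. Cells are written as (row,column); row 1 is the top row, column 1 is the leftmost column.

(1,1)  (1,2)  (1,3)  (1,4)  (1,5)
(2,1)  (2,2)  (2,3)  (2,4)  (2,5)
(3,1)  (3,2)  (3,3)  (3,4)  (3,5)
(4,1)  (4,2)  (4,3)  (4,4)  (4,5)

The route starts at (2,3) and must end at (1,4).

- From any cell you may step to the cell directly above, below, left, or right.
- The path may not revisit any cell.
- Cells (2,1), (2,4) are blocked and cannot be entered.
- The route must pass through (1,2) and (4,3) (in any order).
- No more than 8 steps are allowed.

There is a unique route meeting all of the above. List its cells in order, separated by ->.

(2,3) -> (3,3) -> (4,3) -> (4,2) -> (3,2) -> (2,2) -> (1,2) -> (1,3) -> (1,4)

Any route must reach (1,2) and (4,3) and still end at (1,4) within 8 moves, so the order of the required stops is forced.
Route from (2,3): 2× down (reaching (4,3)), left to (4,2), 3× up (reaching (1,2)), 2× right (reaching (1,4)) — 8 moves in all.
Check: all required cells visited; 8 ≤ 8 moves.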